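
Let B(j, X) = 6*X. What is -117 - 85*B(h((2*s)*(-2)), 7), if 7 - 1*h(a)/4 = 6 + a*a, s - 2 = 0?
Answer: -3687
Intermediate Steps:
s = 2 (s = 2 + 0 = 2)
h(a) = 4 - 4*a² (h(a) = 28 - 4*(6 + a*a) = 28 - 4*(6 + a²) = 28 + (-24 - 4*a²) = 4 - 4*a²)
-117 - 85*B(h((2*s)*(-2)), 7) = -117 - 510*7 = -117 - 85*42 = -117 - 3570 = -3687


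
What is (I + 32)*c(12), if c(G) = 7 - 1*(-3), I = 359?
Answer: 3910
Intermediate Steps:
c(G) = 10 (c(G) = 7 + 3 = 10)
(I + 32)*c(12) = (359 + 32)*10 = 391*10 = 3910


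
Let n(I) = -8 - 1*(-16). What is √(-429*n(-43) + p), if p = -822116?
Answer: 2*I*√206387 ≈ 908.6*I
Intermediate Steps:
n(I) = 8 (n(I) = -8 + 16 = 8)
√(-429*n(-43) + p) = √(-429*8 - 822116) = √(-3432 - 822116) = √(-825548) = 2*I*√206387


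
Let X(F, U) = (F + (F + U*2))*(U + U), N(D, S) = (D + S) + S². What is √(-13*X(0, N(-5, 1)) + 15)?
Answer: I*√453 ≈ 21.284*I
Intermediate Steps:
N(D, S) = D + S + S²
X(F, U) = 2*U*(2*F + 2*U) (X(F, U) = (F + (F + 2*U))*(2*U) = (2*F + 2*U)*(2*U) = 2*U*(2*F + 2*U))
√(-13*X(0, N(-5, 1)) + 15) = √(-52*(-5 + 1 + 1²)*(0 + (-5 + 1 + 1²)) + 15) = √(-52*(-5 + 1 + 1)*(0 + (-5 + 1 + 1)) + 15) = √(-52*(-3)*(0 - 3) + 15) = √(-52*(-3)*(-3) + 15) = √(-13*36 + 15) = √(-468 + 15) = √(-453) = I*√453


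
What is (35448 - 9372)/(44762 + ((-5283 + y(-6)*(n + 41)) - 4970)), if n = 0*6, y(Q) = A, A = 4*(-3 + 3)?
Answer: 8692/11503 ≈ 0.75563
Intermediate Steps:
A = 0 (A = 4*0 = 0)
y(Q) = 0
n = 0
(35448 - 9372)/(44762 + ((-5283 + y(-6)*(n + 41)) - 4970)) = (35448 - 9372)/(44762 + ((-5283 + 0*(0 + 41)) - 4970)) = 26076/(44762 + ((-5283 + 0*41) - 4970)) = 26076/(44762 + ((-5283 + 0) - 4970)) = 26076/(44762 + (-5283 - 4970)) = 26076/(44762 - 10253) = 26076/34509 = 26076*(1/34509) = 8692/11503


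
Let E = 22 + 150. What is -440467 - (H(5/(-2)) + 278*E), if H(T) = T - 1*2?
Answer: -976557/2 ≈ -4.8828e+5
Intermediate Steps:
E = 172
H(T) = -2 + T (H(T) = T - 2 = -2 + T)
-440467 - (H(5/(-2)) + 278*E) = -440467 - ((-2 + 5/(-2)) + 278*172) = -440467 - ((-2 + 5*(-1/2)) + 47816) = -440467 - ((-2 - 5/2) + 47816) = -440467 - (-9/2 + 47816) = -440467 - 1*95623/2 = -440467 - 95623/2 = -976557/2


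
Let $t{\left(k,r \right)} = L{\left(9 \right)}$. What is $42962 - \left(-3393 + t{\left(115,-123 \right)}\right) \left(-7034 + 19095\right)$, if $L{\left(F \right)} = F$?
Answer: $40857386$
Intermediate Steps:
$t{\left(k,r \right)} = 9$
$42962 - \left(-3393 + t{\left(115,-123 \right)}\right) \left(-7034 + 19095\right) = 42962 - \left(-3393 + 9\right) \left(-7034 + 19095\right) = 42962 - \left(-3384\right) 12061 = 42962 - -40814424 = 42962 + 40814424 = 40857386$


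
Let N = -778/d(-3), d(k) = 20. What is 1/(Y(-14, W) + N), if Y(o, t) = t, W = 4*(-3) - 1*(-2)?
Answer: -10/489 ≈ -0.020450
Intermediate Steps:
W = -10 (W = -12 + 2 = -10)
N = -389/10 (N = -778/20 = -778*1/20 = -389/10 ≈ -38.900)
1/(Y(-14, W) + N) = 1/(-10 - 389/10) = 1/(-489/10) = -10/489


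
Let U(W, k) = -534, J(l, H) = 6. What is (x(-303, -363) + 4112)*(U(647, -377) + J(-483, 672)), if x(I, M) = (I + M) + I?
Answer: -1659504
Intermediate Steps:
x(I, M) = M + 2*I
(x(-303, -363) + 4112)*(U(647, -377) + J(-483, 672)) = ((-363 + 2*(-303)) + 4112)*(-534 + 6) = ((-363 - 606) + 4112)*(-528) = (-969 + 4112)*(-528) = 3143*(-528) = -1659504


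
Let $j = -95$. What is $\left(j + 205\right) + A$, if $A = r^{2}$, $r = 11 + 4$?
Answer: $335$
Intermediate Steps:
$r = 15$
$A = 225$ ($A = 15^{2} = 225$)
$\left(j + 205\right) + A = \left(-95 + 205\right) + 225 = 110 + 225 = 335$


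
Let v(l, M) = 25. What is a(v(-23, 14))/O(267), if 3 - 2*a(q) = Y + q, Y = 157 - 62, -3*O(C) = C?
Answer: 117/178 ≈ 0.65730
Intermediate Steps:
O(C) = -C/3
Y = 95
a(q) = -46 - q/2 (a(q) = 3/2 - (95 + q)/2 = 3/2 + (-95/2 - q/2) = -46 - q/2)
a(v(-23, 14))/O(267) = (-46 - 1/2*25)/((-1/3*267)) = (-46 - 25/2)/(-89) = -117/2*(-1/89) = 117/178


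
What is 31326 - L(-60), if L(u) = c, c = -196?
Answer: 31522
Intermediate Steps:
L(u) = -196
31326 - L(-60) = 31326 - 1*(-196) = 31326 + 196 = 31522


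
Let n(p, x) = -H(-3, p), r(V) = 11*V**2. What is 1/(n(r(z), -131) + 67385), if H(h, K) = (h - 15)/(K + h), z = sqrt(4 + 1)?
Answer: 26/1752019 ≈ 1.4840e-5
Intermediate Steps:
z = sqrt(5) ≈ 2.2361
H(h, K) = (-15 + h)/(K + h)
n(p, x) = 18/(-3 + p) (n(p, x) = -(-15 - 3)/(p - 3) = -(-18)/(-3 + p) = 18/(-3 + p))
1/(n(r(z), -131) + 67385) = 1/(18/(-3 + 11*(sqrt(5))**2) + 67385) = 1/(18/(-3 + 11*5) + 67385) = 1/(18/(-3 + 55) + 67385) = 1/(18/52 + 67385) = 1/(18*(1/52) + 67385) = 1/(9/26 + 67385) = 1/(1752019/26) = 26/1752019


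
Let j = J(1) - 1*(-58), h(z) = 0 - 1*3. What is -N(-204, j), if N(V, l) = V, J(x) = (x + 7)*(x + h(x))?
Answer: 204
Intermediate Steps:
h(z) = -3 (h(z) = 0 - 3 = -3)
J(x) = (-3 + x)*(7 + x) (J(x) = (x + 7)*(x - 3) = (7 + x)*(-3 + x) = (-3 + x)*(7 + x))
j = 42 (j = (-21 + 1**2 + 4*1) - 1*(-58) = (-21 + 1 + 4) + 58 = -16 + 58 = 42)
-N(-204, j) = -1*(-204) = 204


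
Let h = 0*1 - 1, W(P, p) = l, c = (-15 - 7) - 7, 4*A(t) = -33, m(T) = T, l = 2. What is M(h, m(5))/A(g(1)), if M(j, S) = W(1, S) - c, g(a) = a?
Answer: -124/33 ≈ -3.7576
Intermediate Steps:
A(t) = -33/4 (A(t) = (1/4)*(-33) = -33/4)
c = -29 (c = -22 - 7 = -29)
W(P, p) = 2
h = -1 (h = 0 - 1 = -1)
M(j, S) = 31 (M(j, S) = 2 - 1*(-29) = 2 + 29 = 31)
M(h, m(5))/A(g(1)) = 31/(-33/4) = 31*(-4/33) = -124/33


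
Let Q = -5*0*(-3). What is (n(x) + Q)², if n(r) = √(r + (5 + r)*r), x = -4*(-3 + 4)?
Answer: -8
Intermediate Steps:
x = -4 (x = -4*1 = -4)
Q = 0 (Q = 0*(-3) = 0)
n(r) = √(r + r*(5 + r))
(n(x) + Q)² = (√(-4*(6 - 4)) + 0)² = (√(-4*2) + 0)² = (√(-8) + 0)² = (2*I*√2 + 0)² = (2*I*√2)² = -8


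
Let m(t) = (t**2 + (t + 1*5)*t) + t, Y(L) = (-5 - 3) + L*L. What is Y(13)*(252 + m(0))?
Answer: 40572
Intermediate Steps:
Y(L) = -8 + L**2
m(t) = t + t**2 + t*(5 + t) (m(t) = (t**2 + (t + 5)*t) + t = (t**2 + (5 + t)*t) + t = (t**2 + t*(5 + t)) + t = t + t**2 + t*(5 + t))
Y(13)*(252 + m(0)) = (-8 + 13**2)*(252 + 2*0*(3 + 0)) = (-8 + 169)*(252 + 2*0*3) = 161*(252 + 0) = 161*252 = 40572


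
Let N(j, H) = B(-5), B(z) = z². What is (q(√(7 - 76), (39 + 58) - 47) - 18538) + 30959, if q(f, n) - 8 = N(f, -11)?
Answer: 12454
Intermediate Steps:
N(j, H) = 25 (N(j, H) = (-5)² = 25)
q(f, n) = 33 (q(f, n) = 8 + 25 = 33)
(q(√(7 - 76), (39 + 58) - 47) - 18538) + 30959 = (33 - 18538) + 30959 = -18505 + 30959 = 12454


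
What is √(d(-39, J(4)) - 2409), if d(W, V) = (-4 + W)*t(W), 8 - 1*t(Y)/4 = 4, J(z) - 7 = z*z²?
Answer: I*√3097 ≈ 55.651*I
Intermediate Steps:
J(z) = 7 + z³ (J(z) = 7 + z*z² = 7 + z³)
t(Y) = 16 (t(Y) = 32 - 4*4 = 32 - 16 = 16)
d(W, V) = -64 + 16*W (d(W, V) = (-4 + W)*16 = -64 + 16*W)
√(d(-39, J(4)) - 2409) = √((-64 + 16*(-39)) - 2409) = √((-64 - 624) - 2409) = √(-688 - 2409) = √(-3097) = I*√3097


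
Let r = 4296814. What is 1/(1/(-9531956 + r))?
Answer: -5235142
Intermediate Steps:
1/(1/(-9531956 + r)) = 1/(1/(-9531956 + 4296814)) = 1/(1/(-5235142)) = 1/(-1/5235142) = -5235142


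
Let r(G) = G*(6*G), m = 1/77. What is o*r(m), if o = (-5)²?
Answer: 150/5929 ≈ 0.025299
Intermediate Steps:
m = 1/77 ≈ 0.012987
o = 25
r(G) = 6*G²
o*r(m) = 25*(6*(1/77)²) = 25*(6*(1/5929)) = 25*(6/5929) = 150/5929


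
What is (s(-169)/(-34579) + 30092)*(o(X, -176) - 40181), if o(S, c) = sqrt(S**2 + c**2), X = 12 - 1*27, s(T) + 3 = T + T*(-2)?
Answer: -41810383829462/34579 + 1040551102*sqrt(31201)/34579 ≈ -1.2038e+9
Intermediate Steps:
s(T) = -3 - T (s(T) = -3 + (T + T*(-2)) = -3 + (T - 2*T) = -3 - T)
X = -15 (X = 12 - 27 = -15)
(s(-169)/(-34579) + 30092)*(o(X, -176) - 40181) = ((-3 - 1*(-169))/(-34579) + 30092)*(sqrt((-15)**2 + (-176)**2) - 40181) = ((-3 + 169)*(-1/34579) + 30092)*(sqrt(225 + 30976) - 40181) = (166*(-1/34579) + 30092)*(sqrt(31201) - 40181) = (-166/34579 + 30092)*(-40181 + sqrt(31201)) = 1040551102*(-40181 + sqrt(31201))/34579 = -41810383829462/34579 + 1040551102*sqrt(31201)/34579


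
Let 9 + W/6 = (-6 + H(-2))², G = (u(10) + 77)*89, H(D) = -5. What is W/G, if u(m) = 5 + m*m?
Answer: 48/1157 ≈ 0.041487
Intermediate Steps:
u(m) = 5 + m²
G = 16198 (G = ((5 + 10²) + 77)*89 = ((5 + 100) + 77)*89 = (105 + 77)*89 = 182*89 = 16198)
W = 672 (W = -54 + 6*(-6 - 5)² = -54 + 6*(-11)² = -54 + 6*121 = -54 + 726 = 672)
W/G = 672/16198 = 672*(1/16198) = 48/1157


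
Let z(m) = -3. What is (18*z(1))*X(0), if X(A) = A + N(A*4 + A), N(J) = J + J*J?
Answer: 0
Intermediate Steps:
N(J) = J + J²
X(A) = A + 5*A*(1 + 5*A) (X(A) = A + (A*4 + A)*(1 + (A*4 + A)) = A + (4*A + A)*(1 + (4*A + A)) = A + (5*A)*(1 + 5*A) = A + 5*A*(1 + 5*A))
(18*z(1))*X(0) = (18*(-3))*(0*(6 + 25*0)) = -0*(6 + 0) = -0*6 = -54*0 = 0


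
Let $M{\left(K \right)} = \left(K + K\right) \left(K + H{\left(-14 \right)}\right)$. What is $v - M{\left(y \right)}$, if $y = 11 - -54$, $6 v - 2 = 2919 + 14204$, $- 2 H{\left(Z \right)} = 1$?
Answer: $- \frac{33185}{6} \approx -5530.8$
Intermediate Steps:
$H{\left(Z \right)} = - \frac{1}{2}$ ($H{\left(Z \right)} = \left(- \frac{1}{2}\right) 1 = - \frac{1}{2}$)
$v = \frac{17125}{6}$ ($v = \frac{1}{3} + \frac{2919 + 14204}{6} = \frac{1}{3} + \frac{1}{6} \cdot 17123 = \frac{1}{3} + \frac{17123}{6} = \frac{17125}{6} \approx 2854.2$)
$y = 65$ ($y = 11 + 54 = 65$)
$M{\left(K \right)} = 2 K \left(- \frac{1}{2} + K\right)$ ($M{\left(K \right)} = \left(K + K\right) \left(K - \frac{1}{2}\right) = 2 K \left(- \frac{1}{2} + K\right)$)
$v - M{\left(y \right)} = \frac{17125}{6} - 65 \left(-1 + 2 \cdot 65\right) = \frac{17125}{6} - 65 \left(-1 + 130\right) = \frac{17125}{6} - 65 \cdot 129 = \frac{17125}{6} - 8385 = - \frac{33185}{6}$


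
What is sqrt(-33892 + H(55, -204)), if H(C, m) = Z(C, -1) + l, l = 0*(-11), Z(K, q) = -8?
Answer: 10*I*sqrt(339) ≈ 184.12*I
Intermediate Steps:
l = 0
H(C, m) = -8 (H(C, m) = -8 + 0 = -8)
sqrt(-33892 + H(55, -204)) = sqrt(-33892 - 8) = sqrt(-33900) = 10*I*sqrt(339)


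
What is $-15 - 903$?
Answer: $-918$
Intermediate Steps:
$-15 - 903 = -918$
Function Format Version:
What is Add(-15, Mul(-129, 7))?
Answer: -918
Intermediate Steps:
Add(-15, Mul(-129, 7)) = Add(-15, -903) = -918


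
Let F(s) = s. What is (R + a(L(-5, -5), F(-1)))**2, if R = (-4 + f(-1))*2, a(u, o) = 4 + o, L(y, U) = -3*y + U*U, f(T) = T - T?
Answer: 25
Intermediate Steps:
f(T) = 0
L(y, U) = U**2 - 3*y (L(y, U) = -3*y + U**2 = U**2 - 3*y)
R = -8 (R = (-4 + 0)*2 = -4*2 = -8)
(R + a(L(-5, -5), F(-1)))**2 = (-8 + (4 - 1))**2 = (-8 + 3)**2 = (-5)**2 = 25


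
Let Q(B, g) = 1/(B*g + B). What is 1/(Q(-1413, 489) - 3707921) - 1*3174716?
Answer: -8150300009371990406/2567253262771 ≈ -3.1747e+6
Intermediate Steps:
Q(B, g) = 1/(B + B*g)
1/(Q(-1413, 489) - 3707921) - 1*3174716 = 1/(1/((-1413)*(1 + 489)) - 3707921) - 1*3174716 = 1/(-1/1413/490 - 3707921) - 3174716 = 1/(-1/1413*1/490 - 3707921) - 3174716 = 1/(-1/692370 - 3707921) - 3174716 = 1/(-2567253262771/692370) - 3174716 = -692370/2567253262771 - 3174716 = -8150300009371990406/2567253262771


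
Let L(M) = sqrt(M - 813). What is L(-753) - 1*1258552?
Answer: -1258552 + 3*I*sqrt(174) ≈ -1.2586e+6 + 39.573*I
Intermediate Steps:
L(M) = sqrt(-813 + M)
L(-753) - 1*1258552 = sqrt(-813 - 753) - 1*1258552 = sqrt(-1566) - 1258552 = 3*I*sqrt(174) - 1258552 = -1258552 + 3*I*sqrt(174)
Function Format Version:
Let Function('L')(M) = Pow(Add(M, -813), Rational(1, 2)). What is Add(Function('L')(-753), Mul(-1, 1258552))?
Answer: Add(-1258552, Mul(3, I, Pow(174, Rational(1, 2)))) ≈ Add(-1.2586e+6, Mul(39.573, I))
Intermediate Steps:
Function('L')(M) = Pow(Add(-813, M), Rational(1, 2))
Add(Function('L')(-753), Mul(-1, 1258552)) = Add(Pow(Add(-813, -753), Rational(1, 2)), Mul(-1, 1258552)) = Add(Pow(-1566, Rational(1, 2)), -1258552) = Add(Mul(3, I, Pow(174, Rational(1, 2))), -1258552) = Add(-1258552, Mul(3, I, Pow(174, Rational(1, 2))))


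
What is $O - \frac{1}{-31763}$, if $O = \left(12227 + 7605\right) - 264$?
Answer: $\frac{621538385}{31763} \approx 19568.0$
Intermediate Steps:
$O = 19568$ ($O = 19832 - 264 = 19568$)
$O - \frac{1}{-31763} = 19568 - \frac{1}{-31763} = 19568 - - \frac{1}{31763} = 19568 + \frac{1}{31763} = \frac{621538385}{31763}$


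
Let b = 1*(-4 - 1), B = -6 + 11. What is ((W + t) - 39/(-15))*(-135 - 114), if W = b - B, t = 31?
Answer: -29382/5 ≈ -5876.4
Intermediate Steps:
B = 5
b = -5 (b = 1*(-5) = -5)
W = -10 (W = -5 - 1*5 = -5 - 5 = -10)
((W + t) - 39/(-15))*(-135 - 114) = ((-10 + 31) - 39/(-15))*(-135 - 114) = (21 - 39*(-1/15))*(-249) = (21 + 13/5)*(-249) = (118/5)*(-249) = -29382/5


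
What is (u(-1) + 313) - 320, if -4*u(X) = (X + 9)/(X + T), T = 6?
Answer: -37/5 ≈ -7.4000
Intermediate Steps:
u(X) = -(9 + X)/(4*(6 + X)) (u(X) = -(X + 9)/(4*(X + 6)) = -(9 + X)/(4*(6 + X)))
(u(-1) + 313) - 320 = ((-9 - 1*(-1))/(4*(6 - 1)) + 313) - 320 = ((¼)*(-9 + 1)/5 + 313) - 320 = ((¼)*(⅕)*(-8) + 313) - 320 = (-⅖ + 313) - 320 = 1563/5 - 320 = -37/5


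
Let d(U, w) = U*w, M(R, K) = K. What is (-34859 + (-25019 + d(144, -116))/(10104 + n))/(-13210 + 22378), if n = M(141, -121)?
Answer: -7250815/1906753 ≈ -3.8027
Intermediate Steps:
n = -121
(-34859 + (-25019 + d(144, -116))/(10104 + n))/(-13210 + 22378) = (-34859 + (-25019 + 144*(-116))/(10104 - 121))/(-13210 + 22378) = (-34859 + (-25019 - 16704)/9983)/9168 = (-34859 - 41723*1/9983)*(1/9168) = (-34859 - 41723/9983)*(1/9168) = -348039120/9983*1/9168 = -7250815/1906753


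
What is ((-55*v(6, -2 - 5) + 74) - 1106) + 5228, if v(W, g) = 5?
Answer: 3921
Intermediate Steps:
((-55*v(6, -2 - 5) + 74) - 1106) + 5228 = ((-55*5 + 74) - 1106) + 5228 = ((-275 + 74) - 1106) + 5228 = (-201 - 1106) + 5228 = -1307 + 5228 = 3921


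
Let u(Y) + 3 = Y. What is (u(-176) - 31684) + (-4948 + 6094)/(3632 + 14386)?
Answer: -95684398/3003 ≈ -31863.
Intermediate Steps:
u(Y) = -3 + Y
(u(-176) - 31684) + (-4948 + 6094)/(3632 + 14386) = ((-3 - 176) - 31684) + (-4948 + 6094)/(3632 + 14386) = (-179 - 31684) + 1146/18018 = -31863 + 1146*(1/18018) = -31863 + 191/3003 = -95684398/3003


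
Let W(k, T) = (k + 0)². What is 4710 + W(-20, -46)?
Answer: 5110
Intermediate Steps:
W(k, T) = k²
4710 + W(-20, -46) = 4710 + (-20)² = 4710 + 400 = 5110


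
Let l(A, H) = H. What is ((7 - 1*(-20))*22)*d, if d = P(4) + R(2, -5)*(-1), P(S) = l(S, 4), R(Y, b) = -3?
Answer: 4158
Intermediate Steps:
P(S) = 4
d = 7 (d = 4 - 3*(-1) = 4 + 3 = 7)
((7 - 1*(-20))*22)*d = ((7 - 1*(-20))*22)*7 = ((7 + 20)*22)*7 = (27*22)*7 = 594*7 = 4158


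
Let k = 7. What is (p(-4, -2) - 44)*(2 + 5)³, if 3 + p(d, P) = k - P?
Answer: -13034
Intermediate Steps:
p(d, P) = 4 - P (p(d, P) = -3 + (7 - P) = 4 - P)
(p(-4, -2) - 44)*(2 + 5)³ = ((4 - 1*(-2)) - 44)*(2 + 5)³ = ((4 + 2) - 44)*7³ = (6 - 44)*343 = -38*343 = -13034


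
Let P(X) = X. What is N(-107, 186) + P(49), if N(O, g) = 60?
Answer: 109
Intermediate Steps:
N(-107, 186) + P(49) = 60 + 49 = 109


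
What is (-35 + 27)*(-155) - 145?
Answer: 1095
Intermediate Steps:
(-35 + 27)*(-155) - 145 = -8*(-155) - 145 = 1240 - 145 = 1095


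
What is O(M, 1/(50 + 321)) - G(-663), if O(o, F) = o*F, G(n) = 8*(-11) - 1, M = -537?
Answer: 32482/371 ≈ 87.553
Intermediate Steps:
G(n) = -89 (G(n) = -88 - 1 = -89)
O(o, F) = F*o
O(M, 1/(50 + 321)) - G(-663) = -537/(50 + 321) - 1*(-89) = -537/371 + 89 = 32482/371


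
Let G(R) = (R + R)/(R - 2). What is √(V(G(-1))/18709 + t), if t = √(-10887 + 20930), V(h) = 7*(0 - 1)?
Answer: √(-130963 + 3850293491*√83)/18709 ≈ 10.011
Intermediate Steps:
G(R) = 2*R/(-2 + R) (G(R) = (2*R)/(-2 + R) = 2*R/(-2 + R))
V(h) = -7 (V(h) = 7*(-1) = -7)
t = 11*√83 (t = √10043 = 11*√83 ≈ 100.21)
√(V(G(-1))/18709 + t) = √(-7/18709 + 11*√83)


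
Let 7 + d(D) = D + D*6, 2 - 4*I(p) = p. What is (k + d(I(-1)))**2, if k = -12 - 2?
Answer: 3969/16 ≈ 248.06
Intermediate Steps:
k = -14
I(p) = 1/2 - p/4
d(D) = -7 + 7*D (d(D) = -7 + (D + D*6) = -7 + (D + 6*D) = -7 + 7*D)
(k + d(I(-1)))**2 = (-14 + (-7 + 7*(1/2 - 1/4*(-1))))**2 = (-14 + (-7 + 7*(1/2 + 1/4)))**2 = (-14 + (-7 + 7*(3/4)))**2 = (-14 + (-7 + 21/4))**2 = (-14 - 7/4)**2 = (-63/4)**2 = 3969/16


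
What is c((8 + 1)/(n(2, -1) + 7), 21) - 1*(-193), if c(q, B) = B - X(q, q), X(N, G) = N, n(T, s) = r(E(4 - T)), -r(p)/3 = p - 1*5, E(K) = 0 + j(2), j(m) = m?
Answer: 3415/16 ≈ 213.44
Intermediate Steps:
E(K) = 2 (E(K) = 0 + 2 = 2)
r(p) = 15 - 3*p (r(p) = -3*(p - 1*5) = -3*(p - 5) = -3*(-5 + p) = 15 - 3*p)
n(T, s) = 9 (n(T, s) = 15 - 3*2 = 15 - 6 = 9)
c(q, B) = B - q
c((8 + 1)/(n(2, -1) + 7), 21) - 1*(-193) = (21 - (8 + 1)/(9 + 7)) - 1*(-193) = (21 - 9/16) + 193 = 327/16 + 193 = 3415/16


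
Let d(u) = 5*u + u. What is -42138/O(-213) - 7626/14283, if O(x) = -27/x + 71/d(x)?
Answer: -256391336326/433251 ≈ -5.9179e+5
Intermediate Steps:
d(u) = 6*u
O(x) = -91/(6*x) (O(x) = -27/x + 71/((6*x)) = -27/x + 71*(1/(6*x)) = -27/x + 71/(6*x) = -91/(6*x))
-42138/O(-213) - 7626/14283 = -42138/((-91/6/(-213))) - 7626/14283 = -42138/((-91/6*(-1/213))) - 7626*1/14283 = -42138/91/1278 - 2542/4761 = -42138*1278/91 - 2542/4761 = -53852364/91 - 2542/4761 = -256391336326/433251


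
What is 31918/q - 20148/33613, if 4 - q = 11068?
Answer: -647888603/185947116 ≈ -3.4843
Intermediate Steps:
q = -11064 (q = 4 - 1*11068 = 4 - 11068 = -11064)
31918/q - 20148/33613 = 31918/(-11064) - 20148/33613 = 31918*(-1/11064) - 20148*1/33613 = -15959/5532 - 20148/33613 = -647888603/185947116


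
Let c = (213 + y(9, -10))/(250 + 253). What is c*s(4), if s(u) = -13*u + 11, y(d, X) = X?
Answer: -8323/503 ≈ -16.547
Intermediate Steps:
s(u) = 11 - 13*u
c = 203/503 (c = (213 - 10)/(250 + 253) = 203/503 ≈ 0.40358)
c*s(4) = 203*(11 - 13*4)/503 = 203*(11 - 52)/503 = (203/503)*(-41) = -8323/503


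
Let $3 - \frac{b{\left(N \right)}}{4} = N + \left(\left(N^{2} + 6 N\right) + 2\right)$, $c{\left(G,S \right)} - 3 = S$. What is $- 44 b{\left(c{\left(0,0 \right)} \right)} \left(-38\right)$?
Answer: $-193952$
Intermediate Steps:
$c{\left(G,S \right)} = 3 + S$
$b{\left(N \right)} = 4 - 28 N - 4 N^{2}$ ($b{\left(N \right)} = 12 - 4 \left(N + \left(\left(N^{2} + 6 N\right) + 2\right)\right) = 12 - 4 \left(N + \left(2 + N^{2} + 6 N\right)\right) = 12 - 4 \left(2 + N^{2} + 7 N\right) = 12 - \left(8 + 4 N^{2} + 28 N\right) = 4 - 28 N - 4 N^{2}$)
$- 44 b{\left(c{\left(0,0 \right)} \right)} \left(-38\right) = - 44 \left(4 - 28 \left(3 + 0\right) - 4 \left(3 + 0\right)^{2}\right) \left(-38\right) = - 44 \left(4 - 84 - 4 \cdot 3^{2}\right) \left(-38\right) = - 44 \left(4 - 84 - 36\right) \left(-38\right) = \left(-44\right) \left(-116\right) \left(-38\right) = 5104 \left(-38\right) = -193952$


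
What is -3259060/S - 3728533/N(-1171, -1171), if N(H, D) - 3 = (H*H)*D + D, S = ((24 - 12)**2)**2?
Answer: -1308268694940863/8324075180736 ≈ -157.17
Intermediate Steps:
S = 20736 (S = (12**2)**2 = 144**2 = 20736)
N(H, D) = 3 + D + D*H**2 (N(H, D) = 3 + ((H*H)*D + D) = 3 + (H**2*D + D) = 3 + (D*H**2 + D) = 3 + (D + D*H**2) = 3 + D + D*H**2)
-3259060/S - 3728533/N(-1171, -1171) = -3259060/20736 - 3728533/(3 - 1171 - 1171*(-1171)**2) = -3259060*1/20736 - 3728533/(3 - 1171 - 1171*1371241) = -814765/5184 - 3728533/(3 - 1171 - 1605723211) = -814765/5184 - 3728533/(-1605724379) = -814765/5184 - 3728533*(-1/1605724379) = -814765/5184 + 3728533/1605724379 = -1308268694940863/8324075180736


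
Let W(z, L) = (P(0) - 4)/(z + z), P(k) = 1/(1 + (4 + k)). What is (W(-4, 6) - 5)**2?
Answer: 32761/1600 ≈ 20.476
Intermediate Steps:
P(k) = 1/(5 + k)
W(z, L) = -19/(10*z) (W(z, L) = (1/(5 + 0) - 4)/(z + z) = (1/5 - 4)/((2*z)) = (1/5 - 4)*(1/(2*z)) = -19/(10*z))
(W(-4, 6) - 5)**2 = (-19/10/(-4) - 5)**2 = (-19/10*(-1/4) - 5)**2 = (19/40 - 5)**2 = (-181/40)**2 = 32761/1600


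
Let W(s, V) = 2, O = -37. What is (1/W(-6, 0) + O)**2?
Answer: 5329/4 ≈ 1332.3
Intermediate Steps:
(1/W(-6, 0) + O)**2 = (1/2 - 37)**2 = (-73/2)**2 = 5329/4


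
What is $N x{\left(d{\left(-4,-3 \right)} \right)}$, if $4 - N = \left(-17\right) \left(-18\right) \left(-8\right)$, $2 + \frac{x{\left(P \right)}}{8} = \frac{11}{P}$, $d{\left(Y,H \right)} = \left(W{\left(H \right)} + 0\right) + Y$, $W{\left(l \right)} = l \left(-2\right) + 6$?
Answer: $-12260$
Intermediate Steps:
$W{\left(l \right)} = 6 - 2 l$ ($W{\left(l \right)} = - 2 l + 6 = 6 - 2 l$)
$d{\left(Y,H \right)} = 6 + Y - 2 H$ ($d{\left(Y,H \right)} = \left(\left(6 - 2 H\right) + 0\right) + Y = \left(6 - 2 H\right) + Y = 6 + Y - 2 H$)
$x{\left(P \right)} = -16 + \frac{88}{P}$ ($x{\left(P \right)} = -16 + 8 \frac{11}{P} = -16 + \frac{88}{P}$)
$N = 2452$ ($N = 4 - \left(-17\right) \left(-18\right) \left(-8\right) = 4 - 306 \left(-8\right) = 4 - -2448 = 4 + 2448 = 2452$)
$N x{\left(d{\left(-4,-3 \right)} \right)} = 2452 \left(-16 + \frac{88}{6 - 4 - -6}\right) = 2452 \left(-16 + \frac{88}{6 - 4 + 6}\right) = 2452 \left(-16 + \frac{88}{8}\right) = 2452 \left(-16 + 88 \cdot \frac{1}{8}\right) = 2452 \left(-16 + 11\right) = 2452 \left(-5\right) = -12260$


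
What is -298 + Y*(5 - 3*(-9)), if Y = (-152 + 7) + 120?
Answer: -1098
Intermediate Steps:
Y = -25 (Y = -145 + 120 = -25)
-298 + Y*(5 - 3*(-9)) = -298 - 25*(5 - 3*(-9)) = -298 - 25*(5 + 27) = -298 - 25*32 = -298 - 800 = -1098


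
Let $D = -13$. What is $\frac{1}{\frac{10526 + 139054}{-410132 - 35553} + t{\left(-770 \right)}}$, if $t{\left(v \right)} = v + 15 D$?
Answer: $- \frac{89137}{86047121} \approx -0.0010359$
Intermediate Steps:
$t{\left(v \right)} = -195 + v$ ($t{\left(v \right)} = v + 15 \left(-13\right) = v - 195 = -195 + v$)
$\frac{1}{\frac{10526 + 139054}{-410132 - 35553} + t{\left(-770 \right)}} = \frac{1}{\frac{10526 + 139054}{-410132 - 35553} - 965} = \frac{1}{\frac{149580}{-445685} - 965} = \frac{1}{149580 \left(- \frac{1}{445685}\right) - 965} = \frac{1}{- \frac{29916}{89137} - 965} = \frac{1}{- \frac{86047121}{89137}} = - \frac{89137}{86047121}$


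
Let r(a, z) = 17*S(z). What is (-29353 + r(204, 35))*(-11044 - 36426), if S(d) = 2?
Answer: 1391772930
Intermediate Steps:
r(a, z) = 34 (r(a, z) = 17*2 = 34)
(-29353 + r(204, 35))*(-11044 - 36426) = (-29353 + 34)*(-11044 - 36426) = -29319*(-47470) = 1391772930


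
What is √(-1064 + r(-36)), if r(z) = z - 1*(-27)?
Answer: I*√1073 ≈ 32.757*I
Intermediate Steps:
r(z) = 27 + z (r(z) = z + 27 = 27 + z)
√(-1064 + r(-36)) = √(-1064 + (27 - 36)) = √(-1064 - 9) = √(-1073) = I*√1073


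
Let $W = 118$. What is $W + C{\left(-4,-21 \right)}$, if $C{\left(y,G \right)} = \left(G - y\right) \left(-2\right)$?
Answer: $152$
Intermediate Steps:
$C{\left(y,G \right)} = - 2 G + 2 y$
$W + C{\left(-4,-21 \right)} = 118 + \left(\left(-2\right) \left(-21\right) + 2 \left(-4\right)\right) = 118 + \left(42 - 8\right) = 118 + 34 = 152$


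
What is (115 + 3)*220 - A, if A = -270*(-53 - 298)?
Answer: -68810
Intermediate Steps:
A = 94770 (A = -270*(-351) = 94770)
(115 + 3)*220 - A = (115 + 3)*220 - 1*94770 = 118*220 - 94770 = 25960 - 94770 = -68810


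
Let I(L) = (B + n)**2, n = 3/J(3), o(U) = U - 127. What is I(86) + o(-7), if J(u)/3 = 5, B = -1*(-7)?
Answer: -2054/25 ≈ -82.160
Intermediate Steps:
B = 7
o(U) = -127 + U
J(u) = 15 (J(u) = 3*5 = 15)
n = 1/5 (n = 3/15 = 3*(1/15) = 1/5 ≈ 0.20000)
I(L) = 1296/25 (I(L) = (7 + 1/5)**2 = (36/5)**2 = 1296/25)
I(86) + o(-7) = 1296/25 + (-127 - 7) = 1296/25 - 134 = -2054/25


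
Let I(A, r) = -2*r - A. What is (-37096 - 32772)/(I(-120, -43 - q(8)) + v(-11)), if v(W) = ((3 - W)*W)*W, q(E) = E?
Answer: -17467/479 ≈ -36.466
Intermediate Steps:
I(A, r) = -A - 2*r
v(W) = W²*(3 - W) (v(W) = (W*(3 - W))*W = W²*(3 - W))
(-37096 - 32772)/(I(-120, -43 - q(8)) + v(-11)) = (-37096 - 32772)/((-1*(-120) - 2*(-43 - 1*8)) + (-11)²*(3 - 1*(-11))) = -69868/((120 - 2*(-43 - 8)) + 121*(3 + 11)) = -69868/((120 - 2*(-51)) + 121*14) = -69868/((120 + 102) + 1694) = -69868/(222 + 1694) = -69868/1916 = -69868*1/1916 = -17467/479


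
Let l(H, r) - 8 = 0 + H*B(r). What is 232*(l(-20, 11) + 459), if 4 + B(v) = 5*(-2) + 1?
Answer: 168664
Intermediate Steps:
B(v) = -13 (B(v) = -4 + (5*(-2) + 1) = -4 + (-10 + 1) = -4 - 9 = -13)
l(H, r) = 8 - 13*H (l(H, r) = 8 + (0 + H*(-13)) = 8 + (0 - 13*H) = 8 - 13*H)
232*(l(-20, 11) + 459) = 232*((8 - 13*(-20)) + 459) = 232*((8 + 260) + 459) = 232*(268 + 459) = 232*727 = 168664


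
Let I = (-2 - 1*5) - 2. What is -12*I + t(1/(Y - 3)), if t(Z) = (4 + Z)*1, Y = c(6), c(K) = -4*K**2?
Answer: 16463/147 ≈ 111.99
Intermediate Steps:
Y = -144 (Y = -4*6**2 = -4*36 = -144)
t(Z) = 4 + Z
I = -9 (I = (-2 - 5) - 2 = -7 - 2 = -9)
-12*I + t(1/(Y - 3)) = -12*(-9) + (4 + 1/(-144 - 3)) = 108 + (4 + 1/(-147)) = 108 + (4 - 1/147) = 108 + 587/147 = 16463/147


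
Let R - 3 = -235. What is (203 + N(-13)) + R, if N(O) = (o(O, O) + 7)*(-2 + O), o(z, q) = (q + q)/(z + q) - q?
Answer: -344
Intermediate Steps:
R = -232 (R = 3 - 235 = -232)
o(z, q) = -q + 2*q/(q + z) (o(z, q) = (2*q)/(q + z) - q = 2*q/(q + z) - q = -q + 2*q/(q + z))
N(O) = (-2 + O)*(8 - O) (N(O) = (O*(2 - O - O)/(O + O) + 7)*(-2 + O) = (O*(2 - 2*O)/((2*O)) + 7)*(-2 + O) = (O*(1/(2*O))*(2 - 2*O) + 7)*(-2 + O) = ((1 - O) + 7)*(-2 + O) = (8 - O)*(-2 + O) = (-2 + O)*(8 - O))
(203 + N(-13)) + R = (203 + (-16 - 1*(-13)² + 10*(-13))) - 232 = (203 + (-16 - 1*169 - 130)) - 232 = (203 + (-16 - 169 - 130)) - 232 = (203 - 315) - 232 = -112 - 232 = -344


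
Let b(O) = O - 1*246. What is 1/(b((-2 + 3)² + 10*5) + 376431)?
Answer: 1/376236 ≈ 2.6579e-6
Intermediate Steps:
b(O) = -246 + O (b(O) = O - 246 = -246 + O)
1/(b((-2 + 3)² + 10*5) + 376431) = 1/((-246 + ((-2 + 3)² + 10*5)) + 376431) = 1/((-246 + (1² + 50)) + 376431) = 1/((-246 + (1 + 50)) + 376431) = 1/((-246 + 51) + 376431) = 1/(-195 + 376431) = 1/376236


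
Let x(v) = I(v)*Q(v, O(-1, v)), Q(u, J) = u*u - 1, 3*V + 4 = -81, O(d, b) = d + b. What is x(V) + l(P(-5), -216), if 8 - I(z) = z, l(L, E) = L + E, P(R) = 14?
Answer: 781090/27 ≈ 28929.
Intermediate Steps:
O(d, b) = b + d
l(L, E) = E + L
V = -85/3 (V = -4/3 + (⅓)*(-81) = -4/3 - 27 = -85/3 ≈ -28.333)
Q(u, J) = -1 + u² (Q(u, J) = u² - 1 = -1 + u²)
I(z) = 8 - z
x(v) = (-1 + v²)*(8 - v) (x(v) = (8 - v)*(-1 + v²) = (-1 + v²)*(8 - v))
x(V) + l(P(-5), -216) = -(-1 + (-85/3)²)*(-8 - 85/3) + (-216 + 14) = -1*(-1 + 7225/9)*(-109/3) - 202 = -1*7216/9*(-109/3) - 202 = 786544/27 - 202 = 781090/27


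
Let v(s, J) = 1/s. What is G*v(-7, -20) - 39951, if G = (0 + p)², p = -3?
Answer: -279666/7 ≈ -39952.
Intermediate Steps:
G = 9 (G = (0 - 3)² = (-3)² = 9)
G*v(-7, -20) - 39951 = 9/(-7) - 39951 = 9*(-⅐) - 39951 = -9/7 - 39951 = -279666/7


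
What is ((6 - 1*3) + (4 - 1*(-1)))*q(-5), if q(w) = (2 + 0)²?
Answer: 32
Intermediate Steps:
q(w) = 4 (q(w) = 2² = 4)
((6 - 1*3) + (4 - 1*(-1)))*q(-5) = ((6 - 1*3) + (4 - 1*(-1)))*4 = ((6 - 3) + (4 + 1))*4 = (3 + 5)*4 = 8*4 = 32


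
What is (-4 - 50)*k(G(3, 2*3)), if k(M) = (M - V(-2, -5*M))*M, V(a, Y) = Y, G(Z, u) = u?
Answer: -11664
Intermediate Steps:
k(M) = 6*M² (k(M) = (M - (-5)*M)*M = (M + 5*M)*M = (6*M)*M = 6*M²)
(-4 - 50)*k(G(3, 2*3)) = (-4 - 50)*(6*(2*3)²) = -324*6² = -324*36 = -54*216 = -11664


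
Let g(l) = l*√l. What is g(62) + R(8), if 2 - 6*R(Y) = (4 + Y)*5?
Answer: -29/3 + 62*√62 ≈ 478.52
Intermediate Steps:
g(l) = l^(3/2)
R(Y) = -3 - 5*Y/6 (R(Y) = ⅓ - (4 + Y)*5/6 = ⅓ - (20 + 5*Y)/6 = ⅓ + (-10/3 - 5*Y/6) = -3 - 5*Y/6)
g(62) + R(8) = 62^(3/2) + (-3 - ⅚*8) = 62*√62 + (-3 - 20/3) = 62*√62 - 29/3 = -29/3 + 62*√62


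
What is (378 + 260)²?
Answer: 407044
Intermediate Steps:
(378 + 260)² = 638² = 407044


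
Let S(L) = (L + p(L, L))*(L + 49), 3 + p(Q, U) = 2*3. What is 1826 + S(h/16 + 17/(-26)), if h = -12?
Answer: 5142929/2704 ≈ 1902.0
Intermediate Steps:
p(Q, U) = 3 (p(Q, U) = -3 + 2*3 = -3 + 6 = 3)
S(L) = (3 + L)*(49 + L) (S(L) = (L + 3)*(L + 49) = (3 + L)*(49 + L))
1826 + S(h/16 + 17/(-26)) = 1826 + (147 + (-12/16 + 17/(-26))**2 + 52*(-12/16 + 17/(-26))) = 1826 + (147 + (-12*1/16 + 17*(-1/26))**2 + 52*(-12*1/16 + 17*(-1/26))) = 1826 + (147 + (-3/4 - 17/26)**2 + 52*(-3/4 - 17/26)) = 1826 + (147 + (-73/52)**2 + 52*(-73/52)) = 1826 + (147 + 5329/2704 - 73) = 1826 + 205425/2704 = 5142929/2704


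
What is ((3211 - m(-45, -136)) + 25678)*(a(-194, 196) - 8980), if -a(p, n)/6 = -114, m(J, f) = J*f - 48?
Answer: -189289832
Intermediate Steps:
m(J, f) = -48 + J*f
a(p, n) = 684 (a(p, n) = -6*(-114) = 684)
((3211 - m(-45, -136)) + 25678)*(a(-194, 196) - 8980) = ((3211 - (-48 - 45*(-136))) + 25678)*(684 - 8980) = ((3211 - (-48 + 6120)) + 25678)*(-8296) = ((3211 - 1*6072) + 25678)*(-8296) = ((3211 - 6072) + 25678)*(-8296) = (-2861 + 25678)*(-8296) = 22817*(-8296) = -189289832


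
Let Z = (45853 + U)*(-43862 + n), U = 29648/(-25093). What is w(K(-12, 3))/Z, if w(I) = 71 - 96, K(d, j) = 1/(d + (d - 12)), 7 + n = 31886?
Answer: 27275/599441593801 ≈ 4.5501e-8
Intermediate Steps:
n = 31879 (n = -7 + 31886 = 31879)
K(d, j) = 1/(-12 + 2*d) (K(d, j) = 1/(d + (-12 + d)) = 1/(-12 + 2*d))
U = -29648/25093 (U = 29648*(-1/25093) = -29648/25093 ≈ -1.1815)
w(I) = -25
Z = -599441593801/1091 (Z = (45853 - 29648/25093)*(-43862 + 31879) = (1150559681/25093)*(-11983) = -599441593801/1091 ≈ -5.4944e+8)
w(K(-12, 3))/Z = -25/(-599441593801/1091) = -25*(-1091/599441593801) = 27275/599441593801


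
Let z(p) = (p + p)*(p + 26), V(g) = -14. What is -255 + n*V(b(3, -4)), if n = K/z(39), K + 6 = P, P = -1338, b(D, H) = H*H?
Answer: -212339/845 ≈ -251.29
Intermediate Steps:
b(D, H) = H²
z(p) = 2*p*(26 + p) (z(p) = (2*p)*(26 + p) = 2*p*(26 + p))
K = -1344 (K = -6 - 1338 = -1344)
n = -224/845 (n = -1344*1/(78*(26 + 39)) = -1344/(2*39*65) = -1344/5070 = -1344*1/5070 = -224/845 ≈ -0.26509)
-255 + n*V(b(3, -4)) = -255 - 224/845*(-14) = -255 + 3136/845 = -212339/845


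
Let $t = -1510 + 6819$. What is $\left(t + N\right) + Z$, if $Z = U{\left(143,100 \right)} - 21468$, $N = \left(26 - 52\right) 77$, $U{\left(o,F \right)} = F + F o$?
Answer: $-3761$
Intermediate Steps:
$t = 5309$
$N = -2002$ ($N = \left(-26\right) 77 = -2002$)
$Z = -7068$ ($Z = 100 \left(1 + 143\right) - 21468 = 100 \cdot 144 - 21468 = 14400 - 21468 = -7068$)
$\left(t + N\right) + Z = \left(5309 - 2002\right) - 7068 = 3307 - 7068 = -3761$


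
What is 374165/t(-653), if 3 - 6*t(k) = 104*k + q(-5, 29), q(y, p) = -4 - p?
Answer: 1122495/33974 ≈ 33.040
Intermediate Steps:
t(k) = 6 - 52*k/3 (t(k) = ½ - (104*k + (-4 - 1*29))/6 = ½ - (104*k + (-4 - 29))/6 = ½ - (104*k - 33)/6 = ½ - (-33 + 104*k)/6 = ½ + (11/2 - 52*k/3) = 6 - 52*k/3)
374165/t(-653) = 374165/(6 - 52/3*(-653)) = 374165/(6 + 33956/3) = 374165/(33974/3) = 374165*(3/33974) = 1122495/33974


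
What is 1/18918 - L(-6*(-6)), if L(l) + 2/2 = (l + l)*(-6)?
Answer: 8191495/18918 ≈ 433.00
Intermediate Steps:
L(l) = -1 - 12*l (L(l) = -1 + (l + l)*(-6) = -1 + (2*l)*(-6) = -1 - 12*l)
1/18918 - L(-6*(-6)) = 1/18918 - (-1 - (-72)*(-6)) = 1/18918 - (-1 - 12*36) = 1/18918 - (-1 - 432) = 1/18918 - 1*(-433) = 1/18918 + 433 = 8191495/18918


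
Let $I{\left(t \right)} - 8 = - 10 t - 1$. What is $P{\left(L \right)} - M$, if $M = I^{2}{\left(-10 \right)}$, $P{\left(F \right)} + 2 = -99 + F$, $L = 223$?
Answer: $-11327$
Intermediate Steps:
$I{\left(t \right)} = 7 - 10 t$ ($I{\left(t \right)} = 8 - \left(1 + 10 t\right) = 7 - 10 t$)
$P{\left(F \right)} = -101 + F$ ($P{\left(F \right)} = -2 + \left(-99 + F\right) = -101 + F$)
$M = 11449$ ($M = \left(7 - -100\right)^{2} = \left(7 + 100\right)^{2} = 107^{2} = 11449$)
$P{\left(L \right)} - M = \left(-101 + 223\right) - 11449 = 122 - 11449 = -11327$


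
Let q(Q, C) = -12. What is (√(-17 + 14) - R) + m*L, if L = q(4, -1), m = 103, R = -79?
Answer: -1157 + I*√3 ≈ -1157.0 + 1.732*I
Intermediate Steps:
L = -12
(√(-17 + 14) - R) + m*L = (√(-17 + 14) - 1*(-79)) + 103*(-12) = (√(-3) + 79) - 1236 = (I*√3 + 79) - 1236 = (79 + I*√3) - 1236 = -1157 + I*√3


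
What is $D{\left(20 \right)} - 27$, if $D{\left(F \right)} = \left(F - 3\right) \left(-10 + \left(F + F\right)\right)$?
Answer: $483$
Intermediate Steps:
$D{\left(F \right)} = \left(-10 + 2 F\right) \left(-3 + F\right)$ ($D{\left(F \right)} = \left(-3 + F\right) \left(-10 + 2 F\right) = \left(-10 + 2 F\right) \left(-3 + F\right)$)
$D{\left(20 \right)} - 27 = \left(30 - 320 + 2 \cdot 20^{2}\right) - 27 = \left(30 - 320 + 2 \cdot 400\right) - 27 = \left(30 - 320 + 800\right) - 27 = 510 - 27 = 483$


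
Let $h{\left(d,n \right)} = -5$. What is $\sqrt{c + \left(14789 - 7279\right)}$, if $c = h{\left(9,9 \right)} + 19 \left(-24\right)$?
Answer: $\sqrt{7049} \approx 83.958$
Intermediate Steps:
$c = -461$ ($c = -5 + 19 \left(-24\right) = -5 - 456 = -461$)
$\sqrt{c + \left(14789 - 7279\right)} = \sqrt{-461 + \left(14789 - 7279\right)} = \sqrt{-461 + 7510} = \sqrt{7049}$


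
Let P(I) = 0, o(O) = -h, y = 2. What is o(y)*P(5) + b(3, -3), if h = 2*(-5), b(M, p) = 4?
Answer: 4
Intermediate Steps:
h = -10
o(O) = 10 (o(O) = -1*(-10) = 10)
o(y)*P(5) + b(3, -3) = 10*0 + 4 = 0 + 4 = 4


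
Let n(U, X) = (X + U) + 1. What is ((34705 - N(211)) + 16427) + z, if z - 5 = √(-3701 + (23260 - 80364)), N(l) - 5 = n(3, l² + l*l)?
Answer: -37914 + I*√60805 ≈ -37914.0 + 246.59*I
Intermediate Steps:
n(U, X) = 1 + U + X (n(U, X) = (U + X) + 1 = 1 + U + X)
N(l) = 9 + 2*l² (N(l) = 5 + (1 + 3 + (l² + l*l)) = 5 + (1 + 3 + (l² + l²)) = 5 + (1 + 3 + 2*l²) = 5 + (4 + 2*l²) = 9 + 2*l²)
z = 5 + I*√60805 (z = 5 + √(-3701 + (23260 - 80364)) = 5 + √(-3701 - 57104) = 5 + √(-60805) = 5 + I*√60805 ≈ 5.0 + 246.59*I)
((34705 - N(211)) + 16427) + z = ((34705 - (9 + 2*211²)) + 16427) + (5 + I*√60805) = ((34705 - (9 + 2*44521)) + 16427) + (5 + I*√60805) = ((34705 - (9 + 89042)) + 16427) + (5 + I*√60805) = ((34705 - 1*89051) + 16427) + (5 + I*√60805) = ((34705 - 89051) + 16427) + (5 + I*√60805) = (-54346 + 16427) + (5 + I*√60805) = -37919 + (5 + I*√60805) = -37914 + I*√60805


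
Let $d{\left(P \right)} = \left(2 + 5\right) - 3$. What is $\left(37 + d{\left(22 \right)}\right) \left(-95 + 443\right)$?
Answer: $14268$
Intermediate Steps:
$d{\left(P \right)} = 4$ ($d{\left(P \right)} = 7 - 3 = 4$)
$\left(37 + d{\left(22 \right)}\right) \left(-95 + 443\right) = \left(37 + 4\right) \left(-95 + 443\right) = 41 \cdot 348 = 14268$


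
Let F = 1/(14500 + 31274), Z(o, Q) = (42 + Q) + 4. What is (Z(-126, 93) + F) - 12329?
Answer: -557985059/45774 ≈ -12190.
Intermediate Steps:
Z(o, Q) = 46 + Q
F = 1/45774 ≈ 2.1846e-5
(Z(-126, 93) + F) - 12329 = ((46 + 93) + 1/45774) - 12329 = (139 + 1/45774) - 12329 = 6362587/45774 - 12329 = -557985059/45774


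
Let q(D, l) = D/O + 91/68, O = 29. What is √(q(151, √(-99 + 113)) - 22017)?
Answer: I*√21398476181/986 ≈ 148.36*I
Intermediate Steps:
q(D, l) = 91/68 + D/29 (q(D, l) = D/29 + 91/68 = 91/68 + D/29)
√(q(151, √(-99 + 113)) - 22017) = √((91/68 + (1/29)*151) - 22017) = √((91/68 + 151/29) - 22017) = √(12907/1972 - 22017) = √(-43404617/1972) = I*√21398476181/986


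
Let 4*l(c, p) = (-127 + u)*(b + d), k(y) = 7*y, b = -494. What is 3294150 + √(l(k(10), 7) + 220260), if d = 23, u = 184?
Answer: 3294150 + √854193/2 ≈ 3.2946e+6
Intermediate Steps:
l(c, p) = -26847/4 (l(c, p) = ((-127 + 184)*(-494 + 23))/4 = (57*(-471))/4 = (¼)*(-26847) = -26847/4)
3294150 + √(l(k(10), 7) + 220260) = 3294150 + √(-26847/4 + 220260) = 3294150 + √(854193/4) = 3294150 + √854193/2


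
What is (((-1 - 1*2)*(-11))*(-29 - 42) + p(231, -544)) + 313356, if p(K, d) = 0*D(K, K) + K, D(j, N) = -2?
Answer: 311244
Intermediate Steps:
p(K, d) = K (p(K, d) = 0*(-2) + K = 0 + K = K)
(((-1 - 1*2)*(-11))*(-29 - 42) + p(231, -544)) + 313356 = (((-1 - 1*2)*(-11))*(-29 - 42) + 231) + 313356 = (((-1 - 2)*(-11))*(-71) + 231) + 313356 = (-3*(-11)*(-71) + 231) + 313356 = (33*(-71) + 231) + 313356 = (-2343 + 231) + 313356 = -2112 + 313356 = 311244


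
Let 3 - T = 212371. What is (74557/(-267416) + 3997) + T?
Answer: -55721813893/267416 ≈ -2.0837e+5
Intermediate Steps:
T = -212368 (T = 3 - 1*212371 = 3 - 212371 = -212368)
(74557/(-267416) + 3997) + T = (74557/(-267416) + 3997) - 212368 = (74557*(-1/267416) + 3997) - 212368 = (-74557/267416 + 3997) - 212368 = 1068787195/267416 - 212368 = -55721813893/267416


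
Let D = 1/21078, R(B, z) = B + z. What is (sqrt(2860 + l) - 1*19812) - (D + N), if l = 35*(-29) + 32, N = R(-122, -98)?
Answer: -412960177/21078 + sqrt(1877) ≈ -19549.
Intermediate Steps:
N = -220 (N = -122 - 98 = -220)
D = 1/21078 ≈ 4.7443e-5
l = -983 (l = -1015 + 32 = -983)
(sqrt(2860 + l) - 1*19812) - (D + N) = (sqrt(2860 - 983) - 1*19812) - (1/21078 - 220) = (sqrt(1877) - 19812) - 1*(-4637159/21078) = (-19812 + sqrt(1877)) + 4637159/21078 = -412960177/21078 + sqrt(1877)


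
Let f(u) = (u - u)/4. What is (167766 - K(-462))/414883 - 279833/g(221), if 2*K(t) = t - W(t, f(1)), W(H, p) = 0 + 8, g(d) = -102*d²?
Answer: 953042312321/2066856661506 ≈ 0.46111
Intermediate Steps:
f(u) = 0 (f(u) = 0*(¼) = 0)
W(H, p) = 8
K(t) = -4 + t/2 (K(t) = (t - 1*8)/2 = (t - 8)/2 = (-8 + t)/2 = -4 + t/2)
(167766 - K(-462))/414883 - 279833/g(221) = (167766 - (-4 + (½)*(-462)))/414883 - 279833/((-102*221²)) = (167766 - (-4 - 231))*(1/414883) - 279833/((-102*48841)) = (167766 - 1*(-235))*(1/414883) - 279833/(-4981782) = (167766 + 235)*(1/414883) - 279833*(-1/4981782) = 168001*(1/414883) + 279833/4981782 = 168001/414883 + 279833/4981782 = 953042312321/2066856661506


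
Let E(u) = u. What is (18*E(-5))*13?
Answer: -1170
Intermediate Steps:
(18*E(-5))*13 = (18*(-5))*13 = -90*13 = -1170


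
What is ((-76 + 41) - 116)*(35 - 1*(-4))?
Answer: -5889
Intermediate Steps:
((-76 + 41) - 116)*(35 - 1*(-4)) = (-35 - 116)*(35 + 4) = -151*39 = -5889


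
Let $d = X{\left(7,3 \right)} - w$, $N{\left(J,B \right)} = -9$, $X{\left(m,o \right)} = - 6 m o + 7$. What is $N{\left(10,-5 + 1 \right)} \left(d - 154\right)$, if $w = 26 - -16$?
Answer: $2835$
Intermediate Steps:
$X{\left(m,o \right)} = 7 - 6 m o$ ($X{\left(m,o \right)} = - 6 m o + 7 = 7 - 6 m o$)
$w = 42$ ($w = 26 + 16 = 42$)
$d = -161$ ($d = \left(7 - 42 \cdot 3\right) - 42 = \left(7 - 126\right) - 42 = -119 - 42 = -161$)
$N{\left(10,-5 + 1 \right)} \left(d - 154\right) = - 9 \left(-161 - 154\right) = \left(-9\right) \left(-315\right) = 2835$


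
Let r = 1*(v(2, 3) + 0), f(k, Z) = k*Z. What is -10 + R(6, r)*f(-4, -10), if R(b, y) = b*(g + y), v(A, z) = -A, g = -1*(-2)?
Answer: -10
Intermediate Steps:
g = 2
f(k, Z) = Z*k
r = -2 (r = 1*(-1*2 + 0) = 1*(-2 + 0) = 1*(-2) = -2)
R(b, y) = b*(2 + y)
-10 + R(6, r)*f(-4, -10) = -10 + (6*(2 - 2))*(-10*(-4)) = -10 + (6*0)*40 = -10 + 0*40 = -10 + 0 = -10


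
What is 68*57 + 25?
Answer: 3901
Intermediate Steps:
68*57 + 25 = 3876 + 25 = 3901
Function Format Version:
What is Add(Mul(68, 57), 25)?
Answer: 3901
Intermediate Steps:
Add(Mul(68, 57), 25) = Add(3876, 25) = 3901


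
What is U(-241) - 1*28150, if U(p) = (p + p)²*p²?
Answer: 13493582094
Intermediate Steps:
U(p) = 4*p⁴ (U(p) = (2*p)²*p² = (4*p²)*p² = 4*p⁴)
U(-241) - 1*28150 = 4*(-241)⁴ - 1*28150 = 4*3373402561 - 28150 = 13493610244 - 28150 = 13493582094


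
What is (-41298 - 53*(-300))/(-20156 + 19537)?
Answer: 25398/619 ≈ 41.031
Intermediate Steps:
(-41298 - 53*(-300))/(-20156 + 19537) = (-41298 + 15900)/(-619) = -25398*(-1/619) = 25398/619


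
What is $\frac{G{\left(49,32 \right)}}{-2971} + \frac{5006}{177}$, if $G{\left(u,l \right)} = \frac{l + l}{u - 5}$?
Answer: $\frac{163598254}{5784537} \approx 28.282$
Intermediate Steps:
$G{\left(u,l \right)} = \frac{2 l}{-5 + u}$
$\frac{G{\left(49,32 \right)}}{-2971} + \frac{5006}{177} = \frac{2 \cdot 32 \frac{1}{-5 + 49}}{-2971} + \frac{5006}{177} = 2 \cdot 32 \cdot \frac{1}{44} \left(- \frac{1}{2971}\right) + 5006 \cdot \frac{1}{177} = 2 \cdot 32 \cdot \frac{1}{44} \left(- \frac{1}{2971}\right) + \frac{5006}{177} = \frac{16}{11} \left(- \frac{1}{2971}\right) + \frac{5006}{177} = - \frac{16}{32681} + \frac{5006}{177} = \frac{163598254}{5784537}$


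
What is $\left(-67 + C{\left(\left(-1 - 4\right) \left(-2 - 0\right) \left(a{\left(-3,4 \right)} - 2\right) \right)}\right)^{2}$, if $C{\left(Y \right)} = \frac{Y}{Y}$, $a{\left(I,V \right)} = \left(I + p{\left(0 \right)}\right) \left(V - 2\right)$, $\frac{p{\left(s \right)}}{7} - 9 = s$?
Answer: $4356$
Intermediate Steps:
$p{\left(s \right)} = 63 + 7 s$
$a{\left(I,V \right)} = \left(-2 + V\right) \left(63 + I\right)$ ($a{\left(I,V \right)} = \left(I + \left(63 + 7 \cdot 0\right)\right) \left(V - 2\right) = \left(I + \left(63 + 0\right)\right) \left(-2 + V\right) = \left(I + 63\right) \left(-2 + V\right) = \left(63 + I\right) \left(-2 + V\right) = \left(-2 + V\right) \left(63 + I\right)$)
$C{\left(Y \right)} = 1$
$\left(-67 + C{\left(\left(-1 - 4\right) \left(-2 - 0\right) \left(a{\left(-3,4 \right)} - 2\right) \right)}\right)^{2} = \left(-67 + 1\right)^{2} = \left(-66\right)^{2} = 4356$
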